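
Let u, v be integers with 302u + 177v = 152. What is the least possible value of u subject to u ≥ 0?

106

gcd(302, 177) = 1  (302 = 1×177 + 125, 177 = 1×125 + 52, 125 = 2×52 + 21, 52 = 2×21 + 10, 21 = 2×10 + 1, 10 = 10×1).
1 divides 152, so solutions exist.
Back-substituting, 302×(17) + 177×(-29) = 1.
Scale by 152/1 = 152: (u₀, v₀) = (2584, -4408).
General solution: u = 2584 + 177t, v = -4408 - 302t for integer t.
u ≥ 0: smallest is 2584 mod 177 = 106 (at t = -14), with v = -180.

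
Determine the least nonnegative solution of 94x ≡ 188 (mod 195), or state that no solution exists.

gcd(195, 94) = 1  (195 = 2×94 + 7, 94 = 13×7 + 3, 7 = 2×3 + 1, 3 = 3×1).
1 divides 188, so solutions exist.
Back-substituting, 94×(-56) + 195×(27) = 1.
So 94×(-56) ≡ 1 (mod 195); multiply by 188: x ≡ -10528 (mod 195).
Smallest nonnegative: x = -10528 mod 195 = 2.

2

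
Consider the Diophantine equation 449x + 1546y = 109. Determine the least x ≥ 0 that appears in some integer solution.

985

gcd(1546, 449):
  1546 = 3×449 + 199
  449 = 2×199 + 51
  199 = 3×51 + 46
  51 = 1×46 + 5
  46 = 9×5 + 1
  5 = 5×1
so gcd(1546, 449) = 1.
1 divides 109, so solutions exist.
Back-substitute for Bézout coefficients:
  1 = 46 - 9×5
  ... = 449×(-303) + 1546×(88)
Scale by 109/1 = 109: (x₀, y₀) = (-33027, 9592).
General solution: x = -33027 + 1546t, y = 9592 - 449t for integer t.
x ≥ 0: smallest is -33027 mod 1546 = 985 (at t = 22), with y = -286.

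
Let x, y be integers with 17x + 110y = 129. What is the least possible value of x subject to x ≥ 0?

27

gcd(110, 17):
  110 = 6×17 + 8
  17 = 2×8 + 1
  8 = 8×1
so gcd(110, 17) = 1.
1 divides 129, so solutions exist.
Back-substitute for Bézout coefficients:
  1 = 17 - 2×8
  ... = 17×(13) + 110×(-2)
Scale by 129/1 = 129: (x₀, y₀) = (1677, -258).
General solution: x = 1677 + 110t, y = -258 - 17t for integer t.
x ≥ 0: smallest is 1677 mod 110 = 27 (at t = -15), with y = -3.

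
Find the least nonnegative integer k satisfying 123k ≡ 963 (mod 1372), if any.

gcd(1372, 123):
  1372 = 11·123 + 19
  123 = 6·19 + 9
  19 = 2·9 + 1
  9 = 9·1
so gcd(1372, 123) = 1.
1 divides 963, so solutions exist.
Back-substitute for Bézout coefficients:
  1 = 19 - 2·9
  ... = 123·(-145) + 1372·(13)
So 123·(-145) ≡ 1 (mod 1372); multiply by 963: k ≡ -139635 (mod 1372).
Smallest nonnegative: k = -139635 mod 1372 = 309.

309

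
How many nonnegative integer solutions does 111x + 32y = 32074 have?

gcd(111, 32) = 1  (111 = 3×32 + 15, 32 = 2×15 + 2, 15 = 7×2 + 1, 2 = 2×1).
Back-substituting, 111×(15) + 32×(-52) = 1.
Scale by 32074: one solution is (481110, -1667848). Reduce x mod 32: (22, 926).
General: x = 22 + 32t, y = 926 - 111t.
x ≥ 0 ⇒ t ≥ 0; y ≥ 0 ⇒ t ≤ 8. So t ∈ [0, 8]: 9 solutions.

9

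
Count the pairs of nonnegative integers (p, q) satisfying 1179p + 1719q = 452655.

2

gcd(1719, 1179):
  1719 = 1*1179 + 540
  1179 = 2*540 + 99
  540 = 5*99 + 45
  99 = 2*45 + 9
  45 = 5*9
so gcd(1719, 1179) = 9.
Back-substitute for Bézout coefficients:
  9 = 99 - 2*45
  ... = 1179*(35) + 1719*(-24)
Scale by 50295: one solution is (1760325, -1207080). Reduce p mod 191: (69, 216).
General: p = 69 + 191t, q = 216 - 131t.
p ≥ 0 ⇒ t ≥ 0; q ≥ 0 ⇒ t ≤ 1. So t ∈ [0, 1]: 2 solutions.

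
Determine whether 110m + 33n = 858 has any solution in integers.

yes

gcd(110, 33) = 11  (110 = 3·33 + 11, 33 = 3·11).
11 divides 858, so integer solutions exist.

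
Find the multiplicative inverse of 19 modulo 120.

gcd(120, 19) = 1  (120 = 6×19 + 6, 19 = 3×6 + 1, 6 = 6×1).
Back-substituting, 19×(19) + 120×(-3) = 1.
So 19×19 ≡ 1 (mod 120), and 19 mod 120 = 19.

19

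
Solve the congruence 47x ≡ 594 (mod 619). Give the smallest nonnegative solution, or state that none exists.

118

gcd(619, 47) = 1.
1 divides 594, so solutions exist.
By Bézout, 47*(-79) + 619*(6) = 1.
So 47*(-79) ≡ 1 (mod 619); multiply by 594: x ≡ -46926 (mod 619).
Smallest nonnegative: x = -46926 mod 619 = 118.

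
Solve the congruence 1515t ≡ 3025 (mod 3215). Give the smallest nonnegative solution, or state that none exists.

gcd(3215, 1515) = 5.
5 divides 3025, so solutions exist.
By Bézout, 1515*(278) + 3215*(-131) = 5.
So 1515*(278) ≡ 5 (mod 3215); multiply by 605: t ≡ 168190 (mod 643).
Smallest nonnegative: t = 168190 mod 643 = 367.

367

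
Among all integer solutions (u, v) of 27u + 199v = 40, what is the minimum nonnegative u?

171

gcd(199, 27) = 1  (199 = 7*27 + 10, 27 = 2*10 + 7, 10 = 1*7 + 3, 7 = 2*3 + 1, 3 = 3*1).
1 divides 40, so solutions exist.
Back-substituting, 27*(59) + 199*(-8) = 1.
Scale by 40/1 = 40: (u₀, v₀) = (2360, -320).
General solution: u = 2360 + 199t, v = -320 - 27t for integer t.
u ≥ 0: smallest is 2360 mod 199 = 171 (at t = -11), with v = -23.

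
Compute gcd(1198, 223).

gcd(1198, 223):
  1198 = 5*223 + 83
  223 = 2*83 + 57
  83 = 1*57 + 26
  57 = 2*26 + 5
  26 = 5*5 + 1
  5 = 5*1
so gcd(1198, 223) = 1.

1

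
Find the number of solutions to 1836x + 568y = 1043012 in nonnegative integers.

4

gcd(1836, 568) = 4  (1836 = 3*568 + 132, 568 = 4*132 + 40, 132 = 3*40 + 12, 40 = 3*12 + 4, 12 = 3*4).
Back-substituting, 1836*(-43) + 568*(139) = 4.
Scale by 260753: one solution is (-11212379, 36244667). Reduce x mod 142: (83, 1568).
General: x = 83 + 142t, y = 1568 - 459t.
x ≥ 0 ⇒ t ≥ 0; y ≥ 0 ⇒ t ≤ 3. So t ∈ [0, 3]: 4 solutions.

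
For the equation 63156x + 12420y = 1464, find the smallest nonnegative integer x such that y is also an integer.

gcd(63156, 12420) = 12.
12 divides 1464, so solutions exist.
By Bézout, 63156·(247) + 12420·(-1256) = 12.
Scale by 1464/12 = 122: (x₀, y₀) = (30134, -153232).
General solution: x = 30134 + 1035t, y = -153232 - 5263t for integer t.
x ≥ 0: smallest is 30134 mod 1035 = 119 (at t = -29), with y = -605.

119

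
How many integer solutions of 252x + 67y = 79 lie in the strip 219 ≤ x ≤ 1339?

gcd(252, 67) = 1.
By Bézout, 252*(-21) + 67*(79) = 1.
Particular solution: (16, -59).
General solution: x = 16 + 67t, y = -59 - 252t for integer t.
219 ≤ 16 + 67t ≤ 1339 gives t ∈ [4, 19], which is 16 values.

16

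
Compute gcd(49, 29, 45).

gcd(49, 29) = 1  (49 = 1×29 + 20, 29 = 1×20 + 9, 20 = 2×9 + 2, 9 = 4×2 + 1, 2 = 2×1).
gcd(1, 45) = 1.

1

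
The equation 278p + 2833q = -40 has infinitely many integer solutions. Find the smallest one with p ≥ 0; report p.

61

gcd(2833, 278):
  2833 = 10*278 + 53
  278 = 5*53 + 13
  53 = 4*13 + 1
  13 = 13*1
so gcd(2833, 278) = 1.
1 divides -40, so solutions exist.
Back-substitute for Bézout coefficients:
  1 = 53 - 4*13
  ... = 278*(-214) + 2833*(21)
Scale by -40/1 = -40: (p₀, q₀) = (8560, -840).
General solution: p = 8560 + 2833t, q = -840 - 278t for integer t.
p ≥ 0: smallest is 8560 mod 2833 = 61 (at t = -3), with q = -6.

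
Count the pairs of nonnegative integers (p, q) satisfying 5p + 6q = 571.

gcd(6, 5) = 1  (6 = 1*5 + 1, 5 = 5*1).
Back-substituting, 5*(-1) + 6*(1) = 1.
Scale by 571: one solution is (-571, 571). Reduce p mod 6: (5, 91).
General: p = 5 + 6t, q = 91 - 5t.
p ≥ 0 ⇒ t ≥ 0; q ≥ 0 ⇒ t ≤ 18. So t ∈ [0, 18]: 19 solutions.

19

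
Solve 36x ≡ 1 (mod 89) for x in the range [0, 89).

gcd(89, 36) = 1  (89 = 2·36 + 17, 36 = 2·17 + 2, 17 = 8·2 + 1, 2 = 2·1).
Back-substituting, 36·(-42) + 89·(17) = 1.
So 36·-42 ≡ 1 (mod 89), and -42 mod 89 = 47.

47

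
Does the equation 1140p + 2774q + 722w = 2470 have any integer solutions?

yes

gcd(2774, 1140) = 38.
gcd(38, 722) = 38.
38 divides 2470, so integer solutions exist.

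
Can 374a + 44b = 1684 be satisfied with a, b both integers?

gcd(374, 44):
  374 = 8*44 + 22
  44 = 2*22
so gcd(374, 44) = 22.
22 does not divide 1684 (remainder 12), so no integer solutions.

no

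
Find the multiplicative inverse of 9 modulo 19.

17

gcd(19, 9) = 1  (19 = 2×9 + 1, 9 = 9×1).
Back-substituting, 9×(-2) + 19×(1) = 1.
So 9×-2 ≡ 1 (mod 19), and -2 mod 19 = 17.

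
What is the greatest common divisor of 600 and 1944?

24

gcd(1944, 600) = 24  (1944 = 3*600 + 144, 600 = 4*144 + 24, 144 = 6*24).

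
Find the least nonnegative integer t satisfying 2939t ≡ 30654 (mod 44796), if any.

24870

gcd(44796, 2939) = 1  (44796 = 15×2939 + 711, 2939 = 4×711 + 95, 711 = 7×95 + 46, 95 = 2×46 + 3, 46 = 15×3 + 1, 3 = 3×1).
1 divides 30654, so solutions exist.
Back-substituting, 2939×(-14617) + 44796×(959) = 1.
So 2939×(-14617) ≡ 1 (mod 44796); multiply by 30654: t ≡ -448069518 (mod 44796).
Smallest nonnegative: t = -448069518 mod 44796 = 24870.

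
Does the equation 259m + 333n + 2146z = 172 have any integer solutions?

gcd(333, 259):
  333 = 1*259 + 74
  259 = 3*74 + 37
  74 = 2*37
so gcd(333, 259) = 37.
gcd(37, 2146) = 37.
37 does not divide 172 (remainder 24), so no integer solutions.

no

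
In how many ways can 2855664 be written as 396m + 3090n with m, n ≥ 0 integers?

14

gcd(3090, 396) = 6  (3090 = 7*396 + 318, 396 = 1*318 + 78, 318 = 4*78 + 6, 78 = 13*6).
Back-substituting, 396*(-39) + 3090*(5) = 6.
Scale by 475944: one solution is (-18561816, 2379720). Reduce m mod 515: (329, 882).
General: m = 329 + 515t, n = 882 - 66t.
m ≥ 0 ⇒ t ≥ 0; n ≥ 0 ⇒ t ≤ 13. So t ∈ [0, 13]: 14 solutions.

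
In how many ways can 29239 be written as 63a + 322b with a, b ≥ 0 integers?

10

gcd(322, 63):
  322 = 5×63 + 7
  63 = 9×7
so gcd(322, 63) = 7.
Back-substitute for Bézout coefficients:
  7 = 322 - 5×63
  ... = 63×(-5) + 322×(1)
Scale by 4177: one solution is (-20885, 4177). Reduce a mod 46: (45, 82).
General: a = 45 + 46t, b = 82 - 9t.
a ≥ 0 ⇒ t ≥ 0; b ≥ 0 ⇒ t ≤ 9. So t ∈ [0, 9]: 10 solutions.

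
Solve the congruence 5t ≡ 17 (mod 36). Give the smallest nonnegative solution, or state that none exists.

gcd(36, 5) = 1  (36 = 7*5 + 1, 5 = 5*1).
1 divides 17, so solutions exist.
Back-substituting, 5*(-7) + 36*(1) = 1.
So 5*(-7) ≡ 1 (mod 36); multiply by 17: t ≡ -119 (mod 36).
Smallest nonnegative: t = -119 mod 36 = 25.

25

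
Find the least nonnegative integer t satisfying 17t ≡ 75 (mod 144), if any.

gcd(144, 17):
  144 = 8×17 + 8
  17 = 2×8 + 1
  8 = 8×1
so gcd(144, 17) = 1.
1 divides 75, so solutions exist.
Back-substitute for Bézout coefficients:
  1 = 17 - 2×8
  ... = 17×(17) + 144×(-2)
So 17×(17) ≡ 1 (mod 144); multiply by 75: t ≡ 1275 (mod 144).
Smallest nonnegative: t = 1275 mod 144 = 123.

123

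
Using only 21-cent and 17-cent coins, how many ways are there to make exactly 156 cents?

1

Need nonnegative integers with 21j + 17k = 156.
gcd(21, 17) = 1, and 21·(-4) + 17·(5) = 1.
So (j₀, k₀) = (-624, 780); general j = -624 + 17t, k = 780 - 21t.
j ≥ 0 ⇒ t ≥ 37; k ≥ 0 ⇒ t ≤ 37. That's 1 value of t.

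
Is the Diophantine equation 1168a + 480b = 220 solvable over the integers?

gcd(1168, 480) = 16  (1168 = 2·480 + 208, 480 = 2·208 + 64, 208 = 3·64 + 16, 64 = 4·16).
16 does not divide 220 (remainder 12), so no integer solutions.

no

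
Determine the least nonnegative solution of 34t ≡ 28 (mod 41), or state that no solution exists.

gcd(41, 34) = 1  (41 = 1*34 + 7, 34 = 4*7 + 6, 7 = 1*6 + 1, 6 = 6*1).
1 divides 28, so solutions exist.
Back-substituting, 34*(-6) + 41*(5) = 1.
So 34*(-6) ≡ 1 (mod 41); multiply by 28: t ≡ -168 (mod 41).
Smallest nonnegative: t = -168 mod 41 = 37.

37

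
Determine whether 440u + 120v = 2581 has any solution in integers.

no

gcd(440, 120) = 40  (440 = 3·120 + 80, 120 = 1·80 + 40, 80 = 2·40).
40 does not divide 2581 (remainder 21), so no integer solutions.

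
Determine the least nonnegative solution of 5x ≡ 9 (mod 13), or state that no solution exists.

7

gcd(13, 5) = 1.
1 divides 9, so solutions exist.
By Bézout, 5·(-5) + 13·(2) = 1.
So 5·(-5) ≡ 1 (mod 13); multiply by 9: x ≡ -45 (mod 13).
Smallest nonnegative: x = -45 mod 13 = 7.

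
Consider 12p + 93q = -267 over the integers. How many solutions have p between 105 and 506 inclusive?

gcd(93, 12):
  93 = 7*12 + 9
  12 = 1*9 + 3
  9 = 3*3
so gcd(93, 12) = 3.
Back-substitute for Bézout coefficients:
  3 = 12 - 1*9
  ... = 12*(8) + 93*(-1)
Scale by -89: particular solution (-712, 89); reduce p mod 31: (1, -3).
General solution: p = 1 + 31t, q = -3 - 4t for integer t.
105 ≤ 1 + 31t ≤ 506 gives t ∈ [4, 16], which is 13 values.

13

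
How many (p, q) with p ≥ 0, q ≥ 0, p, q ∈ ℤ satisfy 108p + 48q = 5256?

12

gcd(108, 48):
  108 = 2·48 + 12
  48 = 4·12
so gcd(108, 48) = 12.
Back-substitute for Bézout coefficients:
  12 = 108 - 2·48
  ... = 108·(1) + 48·(-2)
Scale by 438: one solution is (438, -876). Reduce p mod 4: (2, 105).
General: p = 2 + 4t, q = 105 - 9t.
p ≥ 0 ⇒ t ≥ 0; q ≥ 0 ⇒ t ≤ 11. So t ∈ [0, 11]: 12 solutions.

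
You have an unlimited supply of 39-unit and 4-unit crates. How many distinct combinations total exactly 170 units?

1

Need nonnegative integers with 39j + 4k = 170.
gcd(39, 4) = 1, and 39·(-1) + 4·(10) = 1.
So (j₀, k₀) = (-170, 1700); general j = -170 + 4t, k = 1700 - 39t.
j ≥ 0 ⇒ t ≥ 43; k ≥ 0 ⇒ t ≤ 43. That's 1 value of t.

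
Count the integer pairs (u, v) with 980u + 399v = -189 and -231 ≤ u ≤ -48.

gcd(980, 399) = 7.
By Bézout, 980·(11) + 399·(-27) = 7.
Particular solution: (45, -111).
General solution: u = 45 + 57t, v = -111 - 140t for integer t.
-231 ≤ 45 + 57t ≤ -48 gives t ∈ [-4, -2], which is 3 values.

3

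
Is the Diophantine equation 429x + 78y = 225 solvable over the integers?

gcd(429, 78) = 39  (429 = 5·78 + 39, 78 = 2·39).
39 does not divide 225 (remainder 30), so no integer solutions.

no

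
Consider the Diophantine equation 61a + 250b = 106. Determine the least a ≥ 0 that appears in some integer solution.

96

gcd(250, 61):
  250 = 4·61 + 6
  61 = 10·6 + 1
  6 = 6·1
so gcd(250, 61) = 1.
1 divides 106, so solutions exist.
Back-substitute for Bézout coefficients:
  1 = 61 - 10·6
  ... = 61·(41) + 250·(-10)
Scale by 106/1 = 106: (a₀, b₀) = (4346, -1060).
General solution: a = 4346 + 250t, b = -1060 - 61t for integer t.
a ≥ 0: smallest is 4346 mod 250 = 96 (at t = -17), with b = -23.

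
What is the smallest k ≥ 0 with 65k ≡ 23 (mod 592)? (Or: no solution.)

gcd(592, 65) = 1.
1 divides 23, so solutions exist.
By Bézout, 65*(-255) + 592*(28) = 1.
So 65*(-255) ≡ 1 (mod 592); multiply by 23: k ≡ -5865 (mod 592).
Smallest nonnegative: k = -5865 mod 592 = 55.

55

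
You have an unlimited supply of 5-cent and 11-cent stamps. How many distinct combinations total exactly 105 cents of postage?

2

Need nonnegative integers with 5j + 11k = 105.
gcd(5, 11) = 1, and 5·(-2) + 11·(1) = 1.
So (j₀, k₀) = (-210, 105); general j = -210 + 11t, k = 105 - 5t.
j ≥ 0 ⇒ t ≥ 20; k ≥ 0 ⇒ t ≤ 21. That's 2 values of t.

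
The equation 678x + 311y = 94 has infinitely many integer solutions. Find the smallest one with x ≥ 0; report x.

gcd(678, 311) = 1.
1 divides 94, so solutions exist.
By Bézout, 678*(50) + 311*(-109) = 1.
Scale by 94/1 = 94: (x₀, y₀) = (4700, -10246).
General solution: x = 4700 + 311t, y = -10246 - 678t for integer t.
x ≥ 0: smallest is 4700 mod 311 = 35 (at t = -15), with y = -76.

35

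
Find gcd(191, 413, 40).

1

gcd(413, 191) = 1.
gcd(1, 40) = 1.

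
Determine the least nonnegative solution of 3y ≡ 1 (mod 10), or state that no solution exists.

7

gcd(10, 3) = 1  (10 = 3·3 + 1, 3 = 3·1).
1 divides 1, so solutions exist.
Back-substituting, 3·(-3) + 10·(1) = 1.
So 3·(-3) ≡ 1 (mod 10); multiply by 1: y ≡ -3 (mod 10).
Smallest nonnegative: y = -3 mod 10 = 7.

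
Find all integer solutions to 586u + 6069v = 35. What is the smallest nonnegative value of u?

2786

gcd(6069, 586) = 1  (6069 = 10*586 + 209, 586 = 2*209 + 168, 209 = 1*168 + 41, 168 = 4*41 + 4, 41 = 10*4 + 1, 4 = 4*1).
1 divides 35, so solutions exist.
Back-substituting, 586*(-1481) + 6069*(143) = 1.
Scale by 35/1 = 35: (u₀, v₀) = (-51835, 5005).
General solution: u = -51835 + 6069t, v = 5005 - 586t for integer t.
u ≥ 0: smallest is -51835 mod 6069 = 2786 (at t = 9), with v = -269.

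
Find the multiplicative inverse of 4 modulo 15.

gcd(15, 4) = 1.
By Bézout, 4*(4) + 15*(-1) = 1.
So 4*4 ≡ 1 (mod 15), and 4 mod 15 = 4.

4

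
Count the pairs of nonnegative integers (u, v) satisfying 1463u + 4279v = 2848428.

5

gcd(4279, 1463):
  4279 = 2×1463 + 1353
  1463 = 1×1353 + 110
  1353 = 12×110 + 33
  110 = 3×33 + 11
  33 = 3×11
so gcd(4279, 1463) = 11.
Back-substitute for Bézout coefficients:
  11 = 110 - 3×33
  ... = 1463×(117) + 4279×(-40)
Scale by 258948: one solution is (30296916, -10357920). Reduce u mod 389: (40, 652).
General: u = 40 + 389t, v = 652 - 133t.
u ≥ 0 ⇒ t ≥ 0; v ≥ 0 ⇒ t ≤ 4. So t ∈ [0, 4]: 5 solutions.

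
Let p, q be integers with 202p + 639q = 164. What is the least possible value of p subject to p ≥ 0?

140

gcd(639, 202) = 1.
1 divides 164, so solutions exist.
By Bézout, 202×(-155) + 639×(49) = 1.
Scale by 164/1 = 164: (p₀, q₀) = (-25420, 8036).
General solution: p = -25420 + 639t, q = 8036 - 202t for integer t.
p ≥ 0: smallest is -25420 mod 639 = 140 (at t = 40), with q = -44.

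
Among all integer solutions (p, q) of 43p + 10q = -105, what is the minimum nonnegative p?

gcd(43, 10):
  43 = 4·10 + 3
  10 = 3·3 + 1
  3 = 3·1
so gcd(43, 10) = 1.
1 divides -105, so solutions exist.
Back-substitute for Bézout coefficients:
  1 = 10 - 3·3
  ... = 43·(-3) + 10·(13)
Scale by -105/1 = -105: (p₀, q₀) = (315, -1365).
General solution: p = 315 + 10t, q = -1365 - 43t for integer t.
p ≥ 0: smallest is 315 mod 10 = 5 (at t = -31), with q = -32.

5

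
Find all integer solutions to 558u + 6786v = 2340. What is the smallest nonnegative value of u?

65

gcd(6786, 558) = 18.
18 divides 2340, so solutions exist.
By Bézout, 558*(73) + 6786*(-6) = 18.
Scale by 2340/18 = 130: (u₀, v₀) = (9490, -780).
General solution: u = 9490 + 377t, v = -780 - 31t for integer t.
u ≥ 0: smallest is 9490 mod 377 = 65 (at t = -25), with v = -5.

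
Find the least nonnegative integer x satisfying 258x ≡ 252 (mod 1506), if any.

36

gcd(1506, 258) = 6.
6 divides 252, so solutions exist.
By Bézout, 258·(-35) + 1506·(6) = 6.
So 258·(-35) ≡ 6 (mod 1506); multiply by 42: x ≡ -1470 (mod 251).
Smallest nonnegative: x = -1470 mod 251 = 36.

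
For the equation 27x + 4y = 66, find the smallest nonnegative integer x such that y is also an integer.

gcd(27, 4):
  27 = 6*4 + 3
  4 = 1*3 + 1
  3 = 3*1
so gcd(27, 4) = 1.
1 divides 66, so solutions exist.
Back-substitute for Bézout coefficients:
  1 = 4 - 1*3
  ... = 27*(-1) + 4*(7)
Scale by 66/1 = 66: (x₀, y₀) = (-66, 462).
General solution: x = -66 + 4t, y = 462 - 27t for integer t.
x ≥ 0: smallest is -66 mod 4 = 2 (at t = 17), with y = 3.

2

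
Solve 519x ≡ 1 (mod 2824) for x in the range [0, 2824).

gcd(2824, 519) = 1.
By Bézout, 519*(-185) + 2824*(34) = 1.
So 519*-185 ≡ 1 (mod 2824), and -185 mod 2824 = 2639.

2639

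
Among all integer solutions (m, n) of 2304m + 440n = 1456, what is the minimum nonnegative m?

gcd(2304, 440):
  2304 = 5·440 + 104
  440 = 4·104 + 24
  104 = 4·24 + 8
  24 = 3·8
so gcd(2304, 440) = 8.
8 divides 1456, so solutions exist.
Back-substitute for Bézout coefficients:
  8 = 104 - 4·24
  ... = 2304·(17) + 440·(-89)
Scale by 1456/8 = 182: (m₀, n₀) = (3094, -16198).
General solution: m = 3094 + 55t, n = -16198 - 288t for integer t.
m ≥ 0: smallest is 3094 mod 55 = 14 (at t = -56), with n = -70.

14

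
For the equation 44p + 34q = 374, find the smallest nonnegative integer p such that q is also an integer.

0

gcd(44, 34) = 2.
2 divides 374, so solutions exist.
By Bézout, 44·(7) + 34·(-9) = 2.
Scale by 374/2 = 187: (p₀, q₀) = (1309, -1683).
General solution: p = 1309 + 17t, q = -1683 - 22t for integer t.
p ≥ 0: smallest is 1309 mod 17 = 0 (at t = -77), with q = 11.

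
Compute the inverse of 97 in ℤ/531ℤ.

427

gcd(531, 97):
  531 = 5×97 + 46
  97 = 2×46 + 5
  46 = 9×5 + 1
  5 = 5×1
so gcd(531, 97) = 1.
Back-substitute for Bézout coefficients:
  1 = 46 - 9×5
  ... = 97×(-104) + 531×(19)
So 97×-104 ≡ 1 (mod 531), and -104 mod 531 = 427.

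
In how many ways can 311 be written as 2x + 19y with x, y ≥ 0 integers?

gcd(19, 2) = 1  (19 = 9×2 + 1, 2 = 2×1).
Back-substituting, 2×(-9) + 19×(1) = 1.
Scale by 311: one solution is (-2799, 311). Reduce x mod 19: (13, 15).
General: x = 13 + 19t, y = 15 - 2t.
x ≥ 0 ⇒ t ≥ 0; y ≥ 0 ⇒ t ≤ 7. So t ∈ [0, 7]: 8 solutions.

8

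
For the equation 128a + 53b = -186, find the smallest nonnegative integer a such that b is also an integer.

gcd(128, 53) = 1.
1 divides -186, so solutions exist.
By Bézout, 128×(-12) + 53×(29) = 1.
Scale by -186/1 = -186: (a₀, b₀) = (2232, -5394).
General solution: a = 2232 + 53t, b = -5394 - 128t for integer t.
a ≥ 0: smallest is 2232 mod 53 = 6 (at t = -42), with b = -18.

6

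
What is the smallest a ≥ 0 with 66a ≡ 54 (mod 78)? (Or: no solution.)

gcd(78, 66):
  78 = 1×66 + 12
  66 = 5×12 + 6
  12 = 2×6
so gcd(78, 66) = 6.
6 divides 54, so solutions exist.
Back-substitute for Bézout coefficients:
  6 = 66 - 5×12
  ... = 66×(6) + 78×(-5)
So 66×(6) ≡ 6 (mod 78); multiply by 9: a ≡ 54 (mod 13).
Smallest nonnegative: a = 54 mod 13 = 2.

2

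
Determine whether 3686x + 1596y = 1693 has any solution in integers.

no

gcd(3686, 1596) = 38  (3686 = 2*1596 + 494, 1596 = 3*494 + 114, 494 = 4*114 + 38, 114 = 3*38).
38 does not divide 1693 (remainder 21), so no integer solutions.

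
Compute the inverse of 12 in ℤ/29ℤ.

17

gcd(29, 12) = 1  (29 = 2·12 + 5, 12 = 2·5 + 2, 5 = 2·2 + 1, 2 = 2·1).
Back-substituting, 12·(-12) + 29·(5) = 1.
So 12·-12 ≡ 1 (mod 29), and -12 mod 29 = 17.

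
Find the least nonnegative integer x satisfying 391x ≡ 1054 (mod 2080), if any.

274

gcd(2080, 391) = 1  (2080 = 5·391 + 125, 391 = 3·125 + 16, 125 = 7·16 + 13, 16 = 1·13 + 3, 13 = 4·3 + 1, 3 = 3·1).
1 divides 1054, so solutions exist.
Back-substituting, 391·(-649) + 2080·(122) = 1.
So 391·(-649) ≡ 1 (mod 2080); multiply by 1054: x ≡ -684046 (mod 2080).
Smallest nonnegative: x = -684046 mod 2080 = 274.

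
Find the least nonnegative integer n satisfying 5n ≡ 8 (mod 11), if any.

6

gcd(11, 5) = 1  (11 = 2×5 + 1, 5 = 5×1).
1 divides 8, so solutions exist.
Back-substituting, 5×(-2) + 11×(1) = 1.
So 5×(-2) ≡ 1 (mod 11); multiply by 8: n ≡ -16 (mod 11).
Smallest nonnegative: n = -16 mod 11 = 6.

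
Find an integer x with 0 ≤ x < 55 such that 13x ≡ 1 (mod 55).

17

gcd(55, 13) = 1  (55 = 4*13 + 3, 13 = 4*3 + 1, 3 = 3*1).
Back-substituting, 13*(17) + 55*(-4) = 1.
So 13*17 ≡ 1 (mod 55), and 17 mod 55 = 17.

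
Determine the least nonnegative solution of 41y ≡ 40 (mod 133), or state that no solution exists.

gcd(133, 41) = 1.
1 divides 40, so solutions exist.
By Bézout, 41*(13) + 133*(-4) = 1.
So 41*(13) ≡ 1 (mod 133); multiply by 40: y ≡ 520 (mod 133).
Smallest nonnegative: y = 520 mod 133 = 121.

121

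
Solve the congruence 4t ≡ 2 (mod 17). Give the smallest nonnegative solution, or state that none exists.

gcd(17, 4) = 1  (17 = 4×4 + 1, 4 = 4×1).
1 divides 2, so solutions exist.
Back-substituting, 4×(-4) + 17×(1) = 1.
So 4×(-4) ≡ 1 (mod 17); multiply by 2: t ≡ -8 (mod 17).
Smallest nonnegative: t = -8 mod 17 = 9.

9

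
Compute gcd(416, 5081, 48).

1

gcd(5081, 416) = 1  (5081 = 12*416 + 89, 416 = 4*89 + 60, 89 = 1*60 + 29, 60 = 2*29 + 2, 29 = 14*2 + 1, 2 = 2*1).
gcd(1, 48) = 1.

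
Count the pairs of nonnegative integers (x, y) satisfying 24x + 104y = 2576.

8

gcd(104, 24) = 8  (104 = 4·24 + 8, 24 = 3·8).
Back-substituting, 24·(-4) + 104·(1) = 8.
Scale by 322: one solution is (-1288, 322). Reduce x mod 13: (12, 22).
General: x = 12 + 13t, y = 22 - 3t.
x ≥ 0 ⇒ t ≥ 0; y ≥ 0 ⇒ t ≤ 7. So t ∈ [0, 7]: 8 solutions.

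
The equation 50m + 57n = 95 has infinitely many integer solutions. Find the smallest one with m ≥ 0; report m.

19

gcd(57, 50) = 1  (57 = 1×50 + 7, 50 = 7×7 + 1, 7 = 7×1).
1 divides 95, so solutions exist.
Back-substituting, 50×(8) + 57×(-7) = 1.
Scale by 95/1 = 95: (m₀, n₀) = (760, -665).
General solution: m = 760 + 57t, n = -665 - 50t for integer t.
m ≥ 0: smallest is 760 mod 57 = 19 (at t = -13), with n = -15.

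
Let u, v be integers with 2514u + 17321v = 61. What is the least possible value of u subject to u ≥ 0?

8068

gcd(17321, 2514) = 1  (17321 = 6*2514 + 2237, 2514 = 1*2237 + 277, 2237 = 8*277 + 21, 277 = 13*21 + 4, 21 = 5*4 + 1, 4 = 4*1).
1 divides 61, so solutions exist.
Back-substituting, 2514*(-4127) + 17321*(599) = 1.
Scale by 61/1 = 61: (u₀, v₀) = (-251747, 36539).
General solution: u = -251747 + 17321t, v = 36539 - 2514t for integer t.
u ≥ 0: smallest is -251747 mod 17321 = 8068 (at t = 15), with v = -1171.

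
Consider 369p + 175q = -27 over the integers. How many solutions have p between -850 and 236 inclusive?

gcd(369, 175) = 1  (369 = 2×175 + 19, 175 = 9×19 + 4, 19 = 4×4 + 3, 4 = 1×3 + 1, 3 = 3×1).
Back-substituting, 369×(-46) + 175×(97) = 1.
Scale by -27: particular solution (1242, -2619); reduce p mod 175: (17, -36).
General solution: p = 17 + 175t, q = -36 - 369t for integer t.
-850 ≤ 17 + 175t ≤ 236 gives t ∈ [-4, 1], which is 6 values.

6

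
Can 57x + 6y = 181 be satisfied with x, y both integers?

no

gcd(57, 6) = 3  (57 = 9*6 + 3, 6 = 2*3).
3 does not divide 181 (remainder 1), so no integer solutions.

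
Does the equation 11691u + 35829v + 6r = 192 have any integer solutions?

gcd(35829, 11691) = 27  (35829 = 3*11691 + 756, 11691 = 15*756 + 351, 756 = 2*351 + 54, 351 = 6*54 + 27, 54 = 2*27).
gcd(27, 6) = 3.
3 divides 192, so integer solutions exist.

yes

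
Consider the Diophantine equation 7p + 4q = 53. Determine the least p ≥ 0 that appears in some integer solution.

gcd(7, 4):
  7 = 1×4 + 3
  4 = 1×3 + 1
  3 = 3×1
so gcd(7, 4) = 1.
1 divides 53, so solutions exist.
Back-substitute for Bézout coefficients:
  1 = 4 - 1×3
  ... = 7×(-1) + 4×(2)
Scale by 53/1 = 53: (p₀, q₀) = (-53, 106).
General solution: p = -53 + 4t, q = 106 - 7t for integer t.
p ≥ 0: smallest is -53 mod 4 = 3 (at t = 14), with q = 8.

3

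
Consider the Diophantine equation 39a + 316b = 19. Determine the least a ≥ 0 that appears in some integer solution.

41

gcd(316, 39):
  316 = 8*39 + 4
  39 = 9*4 + 3
  4 = 1*3 + 1
  3 = 3*1
so gcd(316, 39) = 1.
1 divides 19, so solutions exist.
Back-substitute for Bézout coefficients:
  1 = 4 - 1*3
  ... = 39*(-81) + 316*(10)
Scale by 19/1 = 19: (a₀, b₀) = (-1539, 190).
General solution: a = -1539 + 316t, b = 190 - 39t for integer t.
a ≥ 0: smallest is -1539 mod 316 = 41 (at t = 5), with b = -5.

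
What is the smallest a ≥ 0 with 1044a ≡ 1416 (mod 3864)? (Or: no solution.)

142

gcd(3864, 1044) = 12  (3864 = 3*1044 + 732, 1044 = 1*732 + 312, 732 = 2*312 + 108, 312 = 2*108 + 96, 108 = 1*96 + 12, 96 = 8*12).
12 divides 1416, so solutions exist.
Back-substituting, 1044*(-37) + 3864*(10) = 12.
So 1044*(-37) ≡ 12 (mod 3864); multiply by 118: a ≡ -4366 (mod 322).
Smallest nonnegative: a = -4366 mod 322 = 142.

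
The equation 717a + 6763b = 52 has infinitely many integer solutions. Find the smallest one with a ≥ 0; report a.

2311

gcd(6763, 717):
  6763 = 9*717 + 310
  717 = 2*310 + 97
  310 = 3*97 + 19
  97 = 5*19 + 2
  19 = 9*2 + 1
  2 = 2*1
so gcd(6763, 717) = 1.
1 divides 52, so solutions exist.
Back-substitute for Bézout coefficients:
  1 = 19 - 9*2
  ... = 717*(-3207) + 6763*(340)
Scale by 52/1 = 52: (a₀, b₀) = (-166764, 17680).
General solution: a = -166764 + 6763t, b = 17680 - 717t for integer t.
a ≥ 0: smallest is -166764 mod 6763 = 2311 (at t = 25), with b = -245.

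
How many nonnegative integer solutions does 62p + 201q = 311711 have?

gcd(201, 62) = 1.
By Bézout, 62*(-94) + 201*(29) = 1.
One solution: (142, 1507).
General: p = 142 + 201t, q = 1507 - 62t.
p ≥ 0 ⇒ t ≥ 0; q ≥ 0 ⇒ t ≤ 24. So t ∈ [0, 24]: 25 solutions.

25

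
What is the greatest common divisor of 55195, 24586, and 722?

19

gcd(55195, 24586) = 19.
gcd(19, 722) = 19.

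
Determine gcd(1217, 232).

1

gcd(1217, 232) = 1  (1217 = 5*232 + 57, 232 = 4*57 + 4, 57 = 14*4 + 1, 4 = 4*1).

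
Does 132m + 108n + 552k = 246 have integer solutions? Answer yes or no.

no

gcd(132, 108):
  132 = 1·108 + 24
  108 = 4·24 + 12
  24 = 2·12
so gcd(132, 108) = 12.
gcd(12, 552) = 12.
12 does not divide 246 (remainder 6), so no integer solutions.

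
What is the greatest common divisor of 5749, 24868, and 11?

gcd(24868, 5749) = 1.
gcd(1, 11) = 1.

1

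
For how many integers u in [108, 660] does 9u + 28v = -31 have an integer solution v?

20

gcd(28, 9):
  28 = 3×9 + 1
  9 = 9×1
so gcd(28, 9) = 1.
Back-substitute for Bézout coefficients:
  1 = 28 - 3×9
  ... = 9×(-3) + 28×(1)
Scale by -31: particular solution (93, -31); reduce u mod 28: (9, -4).
General solution: u = 9 + 28t, v = -4 - 9t for integer t.
108 ≤ 9 + 28t ≤ 660 gives t ∈ [4, 23], which is 20 values.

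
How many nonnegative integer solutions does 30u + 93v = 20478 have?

22

gcd(93, 30) = 3.
By Bézout, 30*(-3) + 93*(1) = 3.
One solution: (13, 216).
General: u = 13 + 31t, v = 216 - 10t.
u ≥ 0 ⇒ t ≥ 0; v ≥ 0 ⇒ t ≤ 21. So t ∈ [0, 21]: 22 solutions.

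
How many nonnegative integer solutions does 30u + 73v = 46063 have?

22

gcd(73, 30):
  73 = 2·30 + 13
  30 = 2·13 + 4
  13 = 3·4 + 1
  4 = 4·1
so gcd(73, 30) = 1.
Back-substitute for Bézout coefficients:
  1 = 13 - 3·4
  ... = 30·(-17) + 73·(7)
Scale by 46063: one solution is (-783071, 322441). Reduce u mod 73: (0, 631).
General: u = 0 + 73t, v = 631 - 30t.
u ≥ 0 ⇒ t ≥ 0; v ≥ 0 ⇒ t ≤ 21. So t ∈ [0, 21]: 22 solutions.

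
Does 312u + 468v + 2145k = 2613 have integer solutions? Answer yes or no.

yes

gcd(468, 312) = 156  (468 = 1×312 + 156, 312 = 2×156).
gcd(156, 2145) = 39.
39 divides 2613, so integer solutions exist.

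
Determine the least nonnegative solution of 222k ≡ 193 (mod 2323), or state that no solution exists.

1560

gcd(2323, 222):
  2323 = 10·222 + 103
  222 = 2·103 + 16
  103 = 6·16 + 7
  16 = 2·7 + 2
  7 = 3·2 + 1
  2 = 2·1
so gcd(2323, 222) = 1.
1 divides 193, so solutions exist.
Back-substitute for Bézout coefficients:
  1 = 7 - 3·2
  ... = 222·(-1015) + 2323·(97)
So 222·(-1015) ≡ 1 (mod 2323); multiply by 193: k ≡ -195895 (mod 2323).
Smallest nonnegative: k = -195895 mod 2323 = 1560.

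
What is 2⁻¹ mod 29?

gcd(29, 2):
  29 = 14*2 + 1
  2 = 2*1
so gcd(29, 2) = 1.
Back-substitute for Bézout coefficients:
  1 = 29 - 14*2
  ... = 2*(-14) + 29*(1)
So 2*-14 ≡ 1 (mod 29), and -14 mod 29 = 15.

15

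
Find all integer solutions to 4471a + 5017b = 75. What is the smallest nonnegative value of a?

gcd(5017, 4471) = 1  (5017 = 1×4471 + 546, 4471 = 8×546 + 103, 546 = 5×103 + 31, 103 = 3×31 + 10, 31 = 3×10 + 1, 10 = 10×1).
1 divides 75, so solutions exist.
Back-substituting, 4471×(-487) + 5017×(434) = 1.
Scale by 75/1 = 75: (a₀, b₀) = (-36525, 32550).
General solution: a = -36525 + 5017t, b = 32550 - 4471t for integer t.
a ≥ 0: smallest is -36525 mod 5017 = 3611 (at t = 8), with b = -3218.

3611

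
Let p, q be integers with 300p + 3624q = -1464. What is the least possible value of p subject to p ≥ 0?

gcd(3624, 300):
  3624 = 12×300 + 24
  300 = 12×24 + 12
  24 = 2×12
so gcd(3624, 300) = 12.
12 divides -1464, so solutions exist.
Back-substitute for Bézout coefficients:
  12 = 300 - 12×24
  ... = 300×(145) + 3624×(-12)
Scale by -1464/12 = -122: (p₀, q₀) = (-17690, 1464).
General solution: p = -17690 + 302t, q = 1464 - 25t for integer t.
p ≥ 0: smallest is -17690 mod 302 = 128 (at t = 59), with q = -11.

128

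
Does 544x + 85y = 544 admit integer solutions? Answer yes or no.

gcd(544, 85) = 17  (544 = 6*85 + 34, 85 = 2*34 + 17, 34 = 2*17).
17 divides 544, so integer solutions exist.

yes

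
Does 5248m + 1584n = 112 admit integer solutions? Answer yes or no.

gcd(5248, 1584):
  5248 = 3*1584 + 496
  1584 = 3*496 + 96
  496 = 5*96 + 16
  96 = 6*16
so gcd(5248, 1584) = 16.
16 divides 112, so integer solutions exist.

yes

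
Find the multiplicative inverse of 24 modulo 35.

19

gcd(35, 24) = 1  (35 = 1×24 + 11, 24 = 2×11 + 2, 11 = 5×2 + 1, 2 = 2×1).
Back-substituting, 24×(-16) + 35×(11) = 1.
So 24×-16 ≡ 1 (mod 35), and -16 mod 35 = 19.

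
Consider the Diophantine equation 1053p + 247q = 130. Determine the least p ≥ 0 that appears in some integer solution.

2

gcd(1053, 247) = 13.
13 divides 130, so solutions exist.
By Bézout, 1053×(4) + 247×(-17) = 13.
Scale by 130/13 = 10: (p₀, q₀) = (40, -170).
General solution: p = 40 + 19t, q = -170 - 81t for integer t.
p ≥ 0: smallest is 40 mod 19 = 2 (at t = -2), with q = -8.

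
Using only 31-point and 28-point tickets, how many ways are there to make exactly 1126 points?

2

Need nonnegative integers with 31j + 28k = 1126.
gcd(31, 28) = 1, and 31·(-9) + 28·(10) = 1.
So (j₀, k₀) = (-10134, 11260); general j = -10134 + 28t, k = 11260 - 31t.
j ≥ 0 ⇒ t ≥ 362; k ≥ 0 ⇒ t ≤ 363. That's 2 values of t.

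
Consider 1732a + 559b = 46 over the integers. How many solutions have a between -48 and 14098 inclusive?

gcd(1732, 559) = 1.
By Bézout, 1732*(61) + 559*(-189) = 1.
Particular solution: (11, -34).
General solution: a = 11 + 559t, b = -34 - 1732t for integer t.
-48 ≤ 11 + 559t ≤ 14098 gives t ∈ [0, 25], which is 26 values.

26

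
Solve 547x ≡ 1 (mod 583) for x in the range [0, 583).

gcd(583, 547) = 1.
By Bézout, 547·(-81) + 583·(76) = 1.
So 547·-81 ≡ 1 (mod 583), and -81 mod 583 = 502.

502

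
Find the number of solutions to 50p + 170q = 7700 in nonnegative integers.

10

gcd(170, 50) = 10  (170 = 3*50 + 20, 50 = 2*20 + 10, 20 = 2*10).
Back-substituting, 50*(7) + 170*(-2) = 10.
Scale by 770: one solution is (5390, -1540). Reduce p mod 17: (1, 45).
General: p = 1 + 17t, q = 45 - 5t.
p ≥ 0 ⇒ t ≥ 0; q ≥ 0 ⇒ t ≤ 9. So t ∈ [0, 9]: 10 solutions.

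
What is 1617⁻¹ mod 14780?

gcd(14780, 1617):
  14780 = 9·1617 + 227
  1617 = 7·227 + 28
  227 = 8·28 + 3
  28 = 9·3 + 1
  3 = 3·1
so gcd(14780, 1617) = 1.
Back-substitute for Bézout coefficients:
  1 = 28 - 9·3
  ... = 1617·(4753) + 14780·(-520)
So 1617·4753 ≡ 1 (mod 14780), and 4753 mod 14780 = 4753.

4753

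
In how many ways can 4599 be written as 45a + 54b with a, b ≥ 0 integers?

17

gcd(54, 45) = 9  (54 = 1×45 + 9, 45 = 5×9).
Back-substituting, 45×(-1) + 54×(1) = 9.
Scale by 511: one solution is (-511, 511). Reduce a mod 6: (5, 81).
General: a = 5 + 6t, b = 81 - 5t.
a ≥ 0 ⇒ t ≥ 0; b ≥ 0 ⇒ t ≤ 16. So t ∈ [0, 16]: 17 solutions.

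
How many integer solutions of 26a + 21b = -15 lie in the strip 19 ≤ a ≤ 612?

gcd(26, 21) = 1.
By Bézout, 26·(-4) + 21·(5) = 1.
Particular solution: (18, -23).
General solution: a = 18 + 21t, b = -23 - 26t for integer t.
19 ≤ 18 + 21t ≤ 612 gives t ∈ [1, 28], which is 28 values.

28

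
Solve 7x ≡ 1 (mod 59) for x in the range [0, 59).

gcd(59, 7) = 1.
By Bézout, 7·(17) + 59·(-2) = 1.
So 7·17 ≡ 1 (mod 59), and 17 mod 59 = 17.

17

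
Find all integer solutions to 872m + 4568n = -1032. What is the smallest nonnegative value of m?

gcd(4568, 872):
  4568 = 5*872 + 208
  872 = 4*208 + 40
  208 = 5*40 + 8
  40 = 5*8
so gcd(4568, 872) = 8.
8 divides -1032, so solutions exist.
Back-substitute for Bézout coefficients:
  8 = 208 - 5*40
  ... = 872*(-110) + 4568*(21)
Scale by -1032/8 = -129: (m₀, n₀) = (14190, -2709).
General solution: m = 14190 + 571t, n = -2709 - 109t for integer t.
m ≥ 0: smallest is 14190 mod 571 = 486 (at t = -24), with n = -93.

486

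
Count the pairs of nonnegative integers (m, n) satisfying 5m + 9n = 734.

17

gcd(9, 5) = 1  (9 = 1×5 + 4, 5 = 1×4 + 1, 4 = 4×1).
Back-substituting, 5×(2) + 9×(-1) = 1.
Scale by 734: one solution is (1468, -734). Reduce m mod 9: (1, 81).
General: m = 1 + 9t, n = 81 - 5t.
m ≥ 0 ⇒ t ≥ 0; n ≥ 0 ⇒ t ≤ 16. So t ∈ [0, 16]: 17 solutions.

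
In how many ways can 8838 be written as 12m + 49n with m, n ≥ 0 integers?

gcd(49, 12):
  49 = 4×12 + 1
  12 = 12×1
so gcd(49, 12) = 1.
Back-substitute for Bézout coefficients:
  1 = 49 - 4×12
  ... = 12×(-4) + 49×(1)
Scale by 8838: one solution is (-35352, 8838). Reduce m mod 49: (26, 174).
General: m = 26 + 49t, n = 174 - 12t.
m ≥ 0 ⇒ t ≥ 0; n ≥ 0 ⇒ t ≤ 14. So t ∈ [0, 14]: 15 solutions.

15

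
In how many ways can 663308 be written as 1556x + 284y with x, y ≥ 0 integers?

gcd(1556, 284):
  1556 = 5*284 + 136
  284 = 2*136 + 12
  136 = 11*12 + 4
  12 = 3*4
so gcd(1556, 284) = 4.
Back-substitute for Bézout coefficients:
  4 = 136 - 11*12
  ... = 1556*(23) + 284*(-126)
Scale by 165827: one solution is (3814021, -20894202). Reduce x mod 71: (43, 2100).
General: x = 43 + 71t, y = 2100 - 389t.
x ≥ 0 ⇒ t ≥ 0; y ≥ 0 ⇒ t ≤ 5. So t ∈ [0, 5]: 6 solutions.

6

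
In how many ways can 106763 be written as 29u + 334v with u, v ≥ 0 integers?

11

gcd(334, 29) = 1  (334 = 11×29 + 15, 29 = 1×15 + 14, 15 = 1×14 + 1, 14 = 14×1).
Back-substituting, 29×(-23) + 334×(2) = 1.
Scale by 106763: one solution is (-2455549, 213526). Reduce u mod 334: (19, 318).
General: u = 19 + 334t, v = 318 - 29t.
u ≥ 0 ⇒ t ≥ 0; v ≥ 0 ⇒ t ≤ 10. So t ∈ [0, 10]: 11 solutions.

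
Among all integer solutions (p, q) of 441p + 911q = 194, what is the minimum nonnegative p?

395

gcd(911, 441) = 1  (911 = 2×441 + 29, 441 = 15×29 + 6, 29 = 4×6 + 5, 6 = 1×5 + 1, 5 = 5×1).
1 divides 194, so solutions exist.
Back-substituting, 441×(157) + 911×(-76) = 1.
Scale by 194/1 = 194: (p₀, q₀) = (30458, -14744).
General solution: p = 30458 + 911t, q = -14744 - 441t for integer t.
p ≥ 0: smallest is 30458 mod 911 = 395 (at t = -33), with q = -191.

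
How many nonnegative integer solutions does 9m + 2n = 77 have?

gcd(9, 2) = 1  (9 = 4×2 + 1, 2 = 2×1).
Back-substituting, 9×(1) + 2×(-4) = 1.
Scale by 77: one solution is (77, -308). Reduce m mod 2: (1, 34).
General: m = 1 + 2t, n = 34 - 9t.
m ≥ 0 ⇒ t ≥ 0; n ≥ 0 ⇒ t ≤ 3. So t ∈ [0, 3]: 4 solutions.

4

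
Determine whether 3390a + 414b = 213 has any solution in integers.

no

gcd(3390, 414):
  3390 = 8·414 + 78
  414 = 5·78 + 24
  78 = 3·24 + 6
  24 = 4·6
so gcd(3390, 414) = 6.
6 does not divide 213 (remainder 3), so no integer solutions.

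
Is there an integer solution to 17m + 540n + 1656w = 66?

yes

gcd(540, 17):
  540 = 31*17 + 13
  17 = 1*13 + 4
  13 = 3*4 + 1
  4 = 4*1
so gcd(540, 17) = 1.
gcd(1, 1656) = 1.
1 divides 66, so integer solutions exist.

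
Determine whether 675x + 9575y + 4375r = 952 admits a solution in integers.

no

gcd(9575, 675) = 25  (9575 = 14·675 + 125, 675 = 5·125 + 50, 125 = 2·50 + 25, 50 = 2·25).
gcd(25, 4375) = 25.
25 does not divide 952 (remainder 2), so no integer solutions.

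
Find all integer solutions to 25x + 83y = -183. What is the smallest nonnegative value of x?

79

gcd(83, 25):
  83 = 3·25 + 8
  25 = 3·8 + 1
  8 = 8·1
so gcd(83, 25) = 1.
1 divides -183, so solutions exist.
Back-substitute for Bézout coefficients:
  1 = 25 - 3·8
  ... = 25·(10) + 83·(-3)
Scale by -183/1 = -183: (x₀, y₀) = (-1830, 549).
General solution: x = -1830 + 83t, y = 549 - 25t for integer t.
x ≥ 0: smallest is -1830 mod 83 = 79 (at t = 23), with y = -26.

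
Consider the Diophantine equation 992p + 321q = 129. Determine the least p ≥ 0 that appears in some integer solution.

93

gcd(992, 321):
  992 = 3·321 + 29
  321 = 11·29 + 2
  29 = 14·2 + 1
  2 = 2·1
so gcd(992, 321) = 1.
1 divides 129, so solutions exist.
Back-substitute for Bézout coefficients:
  1 = 29 - 14·2
  ... = 992·(155) + 321·(-479)
Scale by 129/1 = 129: (p₀, q₀) = (19995, -61791).
General solution: p = 19995 + 321t, q = -61791 - 992t for integer t.
p ≥ 0: smallest is 19995 mod 321 = 93 (at t = -62), with q = -287.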